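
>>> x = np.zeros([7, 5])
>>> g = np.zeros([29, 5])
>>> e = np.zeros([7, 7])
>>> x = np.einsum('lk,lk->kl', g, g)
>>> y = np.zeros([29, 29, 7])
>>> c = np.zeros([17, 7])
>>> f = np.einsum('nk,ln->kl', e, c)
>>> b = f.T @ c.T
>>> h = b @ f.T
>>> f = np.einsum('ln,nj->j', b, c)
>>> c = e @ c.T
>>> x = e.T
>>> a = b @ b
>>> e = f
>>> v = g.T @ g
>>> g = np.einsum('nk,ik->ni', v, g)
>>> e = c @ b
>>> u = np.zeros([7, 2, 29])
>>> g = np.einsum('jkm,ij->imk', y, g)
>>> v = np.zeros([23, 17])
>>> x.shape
(7, 7)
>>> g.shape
(5, 7, 29)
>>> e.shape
(7, 17)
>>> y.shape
(29, 29, 7)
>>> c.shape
(7, 17)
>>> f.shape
(7,)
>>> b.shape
(17, 17)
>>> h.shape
(17, 7)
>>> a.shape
(17, 17)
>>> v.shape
(23, 17)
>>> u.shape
(7, 2, 29)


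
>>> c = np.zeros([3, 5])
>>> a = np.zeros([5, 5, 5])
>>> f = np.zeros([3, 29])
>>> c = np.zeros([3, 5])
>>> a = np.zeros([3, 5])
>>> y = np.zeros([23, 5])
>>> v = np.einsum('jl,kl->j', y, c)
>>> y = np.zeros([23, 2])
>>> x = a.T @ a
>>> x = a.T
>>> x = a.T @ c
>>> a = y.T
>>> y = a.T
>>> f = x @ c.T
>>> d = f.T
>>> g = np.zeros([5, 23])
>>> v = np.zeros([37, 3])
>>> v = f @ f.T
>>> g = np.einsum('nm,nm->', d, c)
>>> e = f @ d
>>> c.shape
(3, 5)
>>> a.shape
(2, 23)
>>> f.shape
(5, 3)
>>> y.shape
(23, 2)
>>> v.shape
(5, 5)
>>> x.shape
(5, 5)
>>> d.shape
(3, 5)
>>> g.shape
()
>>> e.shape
(5, 5)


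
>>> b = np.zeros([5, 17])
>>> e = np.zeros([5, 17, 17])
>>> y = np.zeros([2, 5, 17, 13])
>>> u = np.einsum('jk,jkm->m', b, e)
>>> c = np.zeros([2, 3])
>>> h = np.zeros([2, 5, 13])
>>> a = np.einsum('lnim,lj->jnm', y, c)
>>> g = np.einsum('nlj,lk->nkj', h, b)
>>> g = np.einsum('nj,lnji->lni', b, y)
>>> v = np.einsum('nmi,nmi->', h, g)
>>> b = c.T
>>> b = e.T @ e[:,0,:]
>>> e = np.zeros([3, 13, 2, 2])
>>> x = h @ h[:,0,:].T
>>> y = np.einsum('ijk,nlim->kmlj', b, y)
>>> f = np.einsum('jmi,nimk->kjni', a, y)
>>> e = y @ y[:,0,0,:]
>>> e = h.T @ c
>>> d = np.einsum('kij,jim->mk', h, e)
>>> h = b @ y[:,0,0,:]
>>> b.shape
(17, 17, 17)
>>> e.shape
(13, 5, 3)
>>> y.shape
(17, 13, 5, 17)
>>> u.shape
(17,)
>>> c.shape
(2, 3)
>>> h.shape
(17, 17, 17)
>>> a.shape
(3, 5, 13)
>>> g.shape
(2, 5, 13)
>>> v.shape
()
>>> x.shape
(2, 5, 2)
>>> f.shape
(17, 3, 17, 13)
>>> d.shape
(3, 2)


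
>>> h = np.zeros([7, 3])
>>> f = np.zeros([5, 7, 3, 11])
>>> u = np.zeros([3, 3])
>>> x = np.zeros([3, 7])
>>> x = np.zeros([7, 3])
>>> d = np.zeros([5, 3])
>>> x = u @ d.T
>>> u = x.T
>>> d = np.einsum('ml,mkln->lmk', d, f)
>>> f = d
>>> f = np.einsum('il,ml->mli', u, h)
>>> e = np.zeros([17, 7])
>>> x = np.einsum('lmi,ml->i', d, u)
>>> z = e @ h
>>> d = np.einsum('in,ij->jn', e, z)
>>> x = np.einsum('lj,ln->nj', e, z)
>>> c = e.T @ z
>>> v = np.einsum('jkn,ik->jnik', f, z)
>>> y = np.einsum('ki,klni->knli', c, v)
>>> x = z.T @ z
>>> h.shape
(7, 3)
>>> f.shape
(7, 3, 5)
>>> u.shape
(5, 3)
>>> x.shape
(3, 3)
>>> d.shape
(3, 7)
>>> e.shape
(17, 7)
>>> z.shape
(17, 3)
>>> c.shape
(7, 3)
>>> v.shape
(7, 5, 17, 3)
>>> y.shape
(7, 17, 5, 3)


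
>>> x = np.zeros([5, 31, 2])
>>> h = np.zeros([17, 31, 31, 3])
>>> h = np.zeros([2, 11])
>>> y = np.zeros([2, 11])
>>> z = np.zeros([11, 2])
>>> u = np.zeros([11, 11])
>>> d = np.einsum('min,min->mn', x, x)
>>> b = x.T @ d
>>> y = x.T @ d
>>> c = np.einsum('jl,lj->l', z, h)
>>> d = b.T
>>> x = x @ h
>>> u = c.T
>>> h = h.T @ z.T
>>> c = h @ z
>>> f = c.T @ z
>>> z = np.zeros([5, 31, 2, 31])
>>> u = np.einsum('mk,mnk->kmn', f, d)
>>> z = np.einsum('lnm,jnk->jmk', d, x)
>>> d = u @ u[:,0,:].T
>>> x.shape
(5, 31, 11)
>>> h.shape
(11, 11)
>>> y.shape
(2, 31, 2)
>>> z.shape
(5, 2, 11)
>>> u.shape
(2, 2, 31)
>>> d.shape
(2, 2, 2)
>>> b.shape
(2, 31, 2)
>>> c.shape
(11, 2)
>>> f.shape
(2, 2)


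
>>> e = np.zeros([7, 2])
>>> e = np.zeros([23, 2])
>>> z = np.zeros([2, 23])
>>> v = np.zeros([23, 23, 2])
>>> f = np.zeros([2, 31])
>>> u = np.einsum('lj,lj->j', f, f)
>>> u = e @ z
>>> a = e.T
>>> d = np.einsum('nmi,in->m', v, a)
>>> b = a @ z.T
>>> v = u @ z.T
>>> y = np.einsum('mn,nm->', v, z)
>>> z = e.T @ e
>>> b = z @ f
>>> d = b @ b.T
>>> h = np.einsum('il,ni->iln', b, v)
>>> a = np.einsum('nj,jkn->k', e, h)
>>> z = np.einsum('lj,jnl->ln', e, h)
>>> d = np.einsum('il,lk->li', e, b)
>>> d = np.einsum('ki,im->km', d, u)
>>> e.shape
(23, 2)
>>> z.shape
(23, 31)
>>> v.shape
(23, 2)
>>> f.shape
(2, 31)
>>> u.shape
(23, 23)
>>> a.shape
(31,)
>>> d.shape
(2, 23)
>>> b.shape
(2, 31)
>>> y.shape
()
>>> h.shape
(2, 31, 23)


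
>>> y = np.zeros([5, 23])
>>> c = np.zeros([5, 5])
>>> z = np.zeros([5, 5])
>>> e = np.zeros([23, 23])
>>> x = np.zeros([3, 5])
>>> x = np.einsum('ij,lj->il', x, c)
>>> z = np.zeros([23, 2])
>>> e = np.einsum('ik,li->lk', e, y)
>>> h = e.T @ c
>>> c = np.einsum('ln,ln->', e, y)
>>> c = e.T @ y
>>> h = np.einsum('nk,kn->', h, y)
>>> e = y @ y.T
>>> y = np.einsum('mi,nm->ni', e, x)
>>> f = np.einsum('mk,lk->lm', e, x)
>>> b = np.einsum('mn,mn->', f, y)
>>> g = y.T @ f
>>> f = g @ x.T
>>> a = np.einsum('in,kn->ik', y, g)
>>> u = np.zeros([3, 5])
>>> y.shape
(3, 5)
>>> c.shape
(23, 23)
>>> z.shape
(23, 2)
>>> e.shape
(5, 5)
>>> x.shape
(3, 5)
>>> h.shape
()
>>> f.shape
(5, 3)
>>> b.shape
()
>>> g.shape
(5, 5)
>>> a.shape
(3, 5)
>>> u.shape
(3, 5)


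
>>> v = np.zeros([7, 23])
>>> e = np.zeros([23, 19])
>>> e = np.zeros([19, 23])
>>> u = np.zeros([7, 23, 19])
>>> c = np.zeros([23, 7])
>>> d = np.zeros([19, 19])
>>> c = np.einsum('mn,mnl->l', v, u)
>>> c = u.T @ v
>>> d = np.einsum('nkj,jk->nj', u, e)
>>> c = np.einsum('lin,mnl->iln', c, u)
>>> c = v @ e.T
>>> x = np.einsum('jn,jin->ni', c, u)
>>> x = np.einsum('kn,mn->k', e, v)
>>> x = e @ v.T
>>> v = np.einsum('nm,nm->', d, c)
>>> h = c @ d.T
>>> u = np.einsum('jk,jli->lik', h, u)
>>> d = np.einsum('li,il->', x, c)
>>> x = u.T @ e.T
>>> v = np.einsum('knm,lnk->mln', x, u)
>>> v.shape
(19, 23, 19)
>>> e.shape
(19, 23)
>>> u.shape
(23, 19, 7)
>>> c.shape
(7, 19)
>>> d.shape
()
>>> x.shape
(7, 19, 19)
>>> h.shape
(7, 7)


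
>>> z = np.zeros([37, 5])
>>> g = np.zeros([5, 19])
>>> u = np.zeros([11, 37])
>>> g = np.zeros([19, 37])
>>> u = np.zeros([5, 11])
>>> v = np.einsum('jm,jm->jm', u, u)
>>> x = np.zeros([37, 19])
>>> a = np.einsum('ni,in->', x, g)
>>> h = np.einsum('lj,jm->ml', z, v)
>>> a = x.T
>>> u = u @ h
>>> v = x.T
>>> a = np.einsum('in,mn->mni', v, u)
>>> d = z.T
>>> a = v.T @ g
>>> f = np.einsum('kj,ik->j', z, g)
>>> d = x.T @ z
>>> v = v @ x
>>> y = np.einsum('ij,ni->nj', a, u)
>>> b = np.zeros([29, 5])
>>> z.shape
(37, 5)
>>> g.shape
(19, 37)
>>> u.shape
(5, 37)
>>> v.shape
(19, 19)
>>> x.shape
(37, 19)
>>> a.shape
(37, 37)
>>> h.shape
(11, 37)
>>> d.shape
(19, 5)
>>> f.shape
(5,)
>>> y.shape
(5, 37)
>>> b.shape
(29, 5)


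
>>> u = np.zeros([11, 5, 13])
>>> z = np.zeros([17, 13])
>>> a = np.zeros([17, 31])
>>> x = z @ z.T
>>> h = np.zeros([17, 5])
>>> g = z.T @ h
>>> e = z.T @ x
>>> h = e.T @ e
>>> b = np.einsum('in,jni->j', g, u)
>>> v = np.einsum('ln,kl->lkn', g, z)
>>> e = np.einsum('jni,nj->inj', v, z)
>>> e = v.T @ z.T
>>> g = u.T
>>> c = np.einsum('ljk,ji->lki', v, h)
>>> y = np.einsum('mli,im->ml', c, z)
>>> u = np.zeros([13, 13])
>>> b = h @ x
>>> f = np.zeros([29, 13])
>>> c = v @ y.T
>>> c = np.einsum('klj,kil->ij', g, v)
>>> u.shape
(13, 13)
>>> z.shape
(17, 13)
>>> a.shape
(17, 31)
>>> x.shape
(17, 17)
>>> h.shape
(17, 17)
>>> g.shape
(13, 5, 11)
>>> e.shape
(5, 17, 17)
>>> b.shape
(17, 17)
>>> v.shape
(13, 17, 5)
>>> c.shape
(17, 11)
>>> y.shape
(13, 5)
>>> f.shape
(29, 13)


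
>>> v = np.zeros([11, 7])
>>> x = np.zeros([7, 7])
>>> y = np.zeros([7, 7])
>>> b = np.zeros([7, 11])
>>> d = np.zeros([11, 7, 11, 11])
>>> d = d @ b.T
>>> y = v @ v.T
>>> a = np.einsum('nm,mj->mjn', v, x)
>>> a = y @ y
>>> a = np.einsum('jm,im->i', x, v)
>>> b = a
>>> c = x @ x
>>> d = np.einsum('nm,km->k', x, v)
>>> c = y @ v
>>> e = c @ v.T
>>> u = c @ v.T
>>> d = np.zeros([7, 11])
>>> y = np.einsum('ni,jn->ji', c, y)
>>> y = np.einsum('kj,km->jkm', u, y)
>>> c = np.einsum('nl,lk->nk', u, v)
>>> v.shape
(11, 7)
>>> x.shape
(7, 7)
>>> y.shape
(11, 11, 7)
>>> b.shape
(11,)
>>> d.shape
(7, 11)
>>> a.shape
(11,)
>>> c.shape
(11, 7)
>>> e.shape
(11, 11)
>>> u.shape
(11, 11)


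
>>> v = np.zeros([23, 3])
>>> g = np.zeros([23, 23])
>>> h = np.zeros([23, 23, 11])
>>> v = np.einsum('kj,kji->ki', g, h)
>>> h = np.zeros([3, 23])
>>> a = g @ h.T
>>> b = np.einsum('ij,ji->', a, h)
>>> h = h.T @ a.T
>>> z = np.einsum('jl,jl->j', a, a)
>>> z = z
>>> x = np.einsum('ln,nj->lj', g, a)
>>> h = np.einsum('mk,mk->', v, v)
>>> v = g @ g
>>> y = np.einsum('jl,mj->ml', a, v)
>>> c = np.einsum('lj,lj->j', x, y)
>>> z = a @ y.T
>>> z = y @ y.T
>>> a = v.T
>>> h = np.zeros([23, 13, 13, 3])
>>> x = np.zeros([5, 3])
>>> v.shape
(23, 23)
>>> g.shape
(23, 23)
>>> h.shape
(23, 13, 13, 3)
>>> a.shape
(23, 23)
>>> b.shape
()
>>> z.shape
(23, 23)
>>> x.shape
(5, 3)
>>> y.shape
(23, 3)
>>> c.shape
(3,)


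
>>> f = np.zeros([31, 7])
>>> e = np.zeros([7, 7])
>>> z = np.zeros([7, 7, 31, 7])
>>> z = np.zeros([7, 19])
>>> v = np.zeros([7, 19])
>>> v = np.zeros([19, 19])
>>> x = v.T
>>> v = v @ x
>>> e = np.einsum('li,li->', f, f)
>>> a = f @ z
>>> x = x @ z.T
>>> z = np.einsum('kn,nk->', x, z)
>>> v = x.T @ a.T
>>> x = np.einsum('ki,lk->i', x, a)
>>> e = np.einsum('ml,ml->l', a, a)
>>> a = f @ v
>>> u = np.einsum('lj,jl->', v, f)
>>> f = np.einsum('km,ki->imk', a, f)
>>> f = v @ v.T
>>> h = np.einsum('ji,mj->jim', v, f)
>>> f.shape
(7, 7)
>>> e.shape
(19,)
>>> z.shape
()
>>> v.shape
(7, 31)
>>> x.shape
(7,)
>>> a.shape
(31, 31)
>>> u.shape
()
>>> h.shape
(7, 31, 7)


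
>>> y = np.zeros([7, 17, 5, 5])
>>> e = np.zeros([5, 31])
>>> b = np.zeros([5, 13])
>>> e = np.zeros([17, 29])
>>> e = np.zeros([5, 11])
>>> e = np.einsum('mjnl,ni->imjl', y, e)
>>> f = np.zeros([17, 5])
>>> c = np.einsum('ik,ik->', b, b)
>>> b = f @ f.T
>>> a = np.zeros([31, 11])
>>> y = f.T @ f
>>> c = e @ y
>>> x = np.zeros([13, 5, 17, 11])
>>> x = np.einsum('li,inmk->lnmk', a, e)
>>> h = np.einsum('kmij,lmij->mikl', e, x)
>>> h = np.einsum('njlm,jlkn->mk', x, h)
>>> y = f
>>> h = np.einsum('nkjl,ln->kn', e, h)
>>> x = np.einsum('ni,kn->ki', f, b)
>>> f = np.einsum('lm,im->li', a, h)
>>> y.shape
(17, 5)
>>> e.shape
(11, 7, 17, 5)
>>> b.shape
(17, 17)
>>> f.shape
(31, 7)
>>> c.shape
(11, 7, 17, 5)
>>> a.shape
(31, 11)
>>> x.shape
(17, 5)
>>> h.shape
(7, 11)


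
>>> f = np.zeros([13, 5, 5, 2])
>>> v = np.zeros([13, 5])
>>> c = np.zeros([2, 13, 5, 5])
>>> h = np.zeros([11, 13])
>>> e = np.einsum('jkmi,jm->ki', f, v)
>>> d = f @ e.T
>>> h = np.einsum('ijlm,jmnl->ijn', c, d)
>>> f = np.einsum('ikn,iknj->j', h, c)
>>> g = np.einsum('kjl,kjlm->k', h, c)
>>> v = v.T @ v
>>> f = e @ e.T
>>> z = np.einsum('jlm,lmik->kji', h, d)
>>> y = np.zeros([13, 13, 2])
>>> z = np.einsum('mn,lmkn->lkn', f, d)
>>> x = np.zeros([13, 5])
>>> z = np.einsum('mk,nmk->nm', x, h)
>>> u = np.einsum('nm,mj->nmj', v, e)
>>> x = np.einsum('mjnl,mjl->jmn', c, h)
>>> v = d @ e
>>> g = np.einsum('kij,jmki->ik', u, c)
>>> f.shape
(5, 5)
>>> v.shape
(13, 5, 5, 2)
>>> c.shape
(2, 13, 5, 5)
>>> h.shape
(2, 13, 5)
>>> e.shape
(5, 2)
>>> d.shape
(13, 5, 5, 5)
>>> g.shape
(5, 5)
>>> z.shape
(2, 13)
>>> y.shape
(13, 13, 2)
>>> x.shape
(13, 2, 5)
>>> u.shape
(5, 5, 2)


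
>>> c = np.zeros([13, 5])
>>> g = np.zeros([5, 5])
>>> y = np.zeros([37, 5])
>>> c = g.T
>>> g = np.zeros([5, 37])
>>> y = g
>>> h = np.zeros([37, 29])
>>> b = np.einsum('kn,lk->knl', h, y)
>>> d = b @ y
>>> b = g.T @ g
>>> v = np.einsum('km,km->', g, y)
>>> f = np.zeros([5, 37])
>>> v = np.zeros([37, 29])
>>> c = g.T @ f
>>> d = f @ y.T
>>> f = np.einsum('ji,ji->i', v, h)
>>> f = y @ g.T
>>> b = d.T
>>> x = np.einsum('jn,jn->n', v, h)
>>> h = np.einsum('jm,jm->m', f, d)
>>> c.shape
(37, 37)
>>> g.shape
(5, 37)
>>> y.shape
(5, 37)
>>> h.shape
(5,)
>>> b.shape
(5, 5)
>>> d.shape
(5, 5)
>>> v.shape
(37, 29)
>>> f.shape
(5, 5)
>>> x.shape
(29,)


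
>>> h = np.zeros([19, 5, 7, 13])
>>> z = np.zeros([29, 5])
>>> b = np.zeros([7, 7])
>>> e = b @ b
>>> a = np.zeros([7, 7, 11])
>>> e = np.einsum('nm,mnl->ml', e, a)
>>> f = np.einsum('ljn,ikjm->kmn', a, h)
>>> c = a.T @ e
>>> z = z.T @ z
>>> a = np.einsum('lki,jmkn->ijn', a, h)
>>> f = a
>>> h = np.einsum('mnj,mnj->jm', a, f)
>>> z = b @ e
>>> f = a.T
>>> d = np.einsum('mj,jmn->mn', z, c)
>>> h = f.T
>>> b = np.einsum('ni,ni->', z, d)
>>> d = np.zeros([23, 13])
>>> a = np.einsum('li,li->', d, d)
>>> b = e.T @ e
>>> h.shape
(11, 19, 13)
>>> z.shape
(7, 11)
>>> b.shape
(11, 11)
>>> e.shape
(7, 11)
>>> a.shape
()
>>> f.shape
(13, 19, 11)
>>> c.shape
(11, 7, 11)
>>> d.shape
(23, 13)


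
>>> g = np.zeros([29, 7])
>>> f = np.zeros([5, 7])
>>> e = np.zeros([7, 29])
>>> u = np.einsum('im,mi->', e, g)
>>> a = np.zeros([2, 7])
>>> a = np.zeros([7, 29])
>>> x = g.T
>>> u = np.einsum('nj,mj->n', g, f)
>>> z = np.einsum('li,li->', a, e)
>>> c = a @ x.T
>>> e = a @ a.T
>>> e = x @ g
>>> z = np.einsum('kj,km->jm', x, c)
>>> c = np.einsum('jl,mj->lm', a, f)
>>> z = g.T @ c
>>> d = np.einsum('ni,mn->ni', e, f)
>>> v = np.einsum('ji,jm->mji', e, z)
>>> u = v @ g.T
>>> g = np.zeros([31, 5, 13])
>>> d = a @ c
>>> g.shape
(31, 5, 13)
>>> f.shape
(5, 7)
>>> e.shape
(7, 7)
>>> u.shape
(5, 7, 29)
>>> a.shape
(7, 29)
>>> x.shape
(7, 29)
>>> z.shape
(7, 5)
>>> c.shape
(29, 5)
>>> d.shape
(7, 5)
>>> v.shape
(5, 7, 7)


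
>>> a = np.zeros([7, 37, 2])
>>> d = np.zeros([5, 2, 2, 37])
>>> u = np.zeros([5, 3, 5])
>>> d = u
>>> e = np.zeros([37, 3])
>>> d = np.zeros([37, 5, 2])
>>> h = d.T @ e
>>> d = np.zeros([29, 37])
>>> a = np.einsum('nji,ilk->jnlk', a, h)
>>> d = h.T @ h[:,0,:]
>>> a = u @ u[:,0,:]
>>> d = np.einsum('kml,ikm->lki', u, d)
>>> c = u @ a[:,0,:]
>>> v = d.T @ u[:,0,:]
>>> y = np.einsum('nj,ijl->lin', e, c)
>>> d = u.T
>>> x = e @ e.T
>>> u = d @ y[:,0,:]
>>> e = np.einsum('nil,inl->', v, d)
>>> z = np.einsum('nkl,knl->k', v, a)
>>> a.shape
(5, 3, 5)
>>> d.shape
(5, 3, 5)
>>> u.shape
(5, 3, 37)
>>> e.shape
()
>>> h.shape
(2, 5, 3)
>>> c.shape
(5, 3, 5)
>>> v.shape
(3, 5, 5)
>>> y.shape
(5, 5, 37)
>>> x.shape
(37, 37)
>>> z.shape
(5,)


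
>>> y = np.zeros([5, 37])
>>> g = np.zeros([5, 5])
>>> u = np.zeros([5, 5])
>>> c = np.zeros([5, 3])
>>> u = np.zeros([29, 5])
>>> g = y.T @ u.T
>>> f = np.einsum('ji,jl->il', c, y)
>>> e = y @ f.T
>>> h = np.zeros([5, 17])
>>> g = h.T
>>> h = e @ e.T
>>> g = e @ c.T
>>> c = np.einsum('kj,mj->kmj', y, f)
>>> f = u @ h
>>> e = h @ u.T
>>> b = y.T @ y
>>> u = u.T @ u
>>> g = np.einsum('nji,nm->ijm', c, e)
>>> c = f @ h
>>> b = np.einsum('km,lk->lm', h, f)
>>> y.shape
(5, 37)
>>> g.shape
(37, 3, 29)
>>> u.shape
(5, 5)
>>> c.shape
(29, 5)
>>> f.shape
(29, 5)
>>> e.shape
(5, 29)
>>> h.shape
(5, 5)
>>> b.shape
(29, 5)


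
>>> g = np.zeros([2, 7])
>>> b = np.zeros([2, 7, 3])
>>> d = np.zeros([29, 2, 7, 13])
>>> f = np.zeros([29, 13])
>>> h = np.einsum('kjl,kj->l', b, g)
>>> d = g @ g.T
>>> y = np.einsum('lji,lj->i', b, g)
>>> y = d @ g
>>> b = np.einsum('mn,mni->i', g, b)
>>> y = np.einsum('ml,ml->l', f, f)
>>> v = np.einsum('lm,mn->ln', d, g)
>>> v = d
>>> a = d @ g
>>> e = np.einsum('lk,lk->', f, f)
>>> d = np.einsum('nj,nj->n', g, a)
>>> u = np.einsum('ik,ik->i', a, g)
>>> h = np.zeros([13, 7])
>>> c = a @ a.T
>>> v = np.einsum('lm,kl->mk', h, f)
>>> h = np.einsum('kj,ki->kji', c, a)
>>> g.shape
(2, 7)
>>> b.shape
(3,)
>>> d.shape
(2,)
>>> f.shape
(29, 13)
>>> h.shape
(2, 2, 7)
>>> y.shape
(13,)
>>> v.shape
(7, 29)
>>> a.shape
(2, 7)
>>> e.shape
()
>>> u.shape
(2,)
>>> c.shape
(2, 2)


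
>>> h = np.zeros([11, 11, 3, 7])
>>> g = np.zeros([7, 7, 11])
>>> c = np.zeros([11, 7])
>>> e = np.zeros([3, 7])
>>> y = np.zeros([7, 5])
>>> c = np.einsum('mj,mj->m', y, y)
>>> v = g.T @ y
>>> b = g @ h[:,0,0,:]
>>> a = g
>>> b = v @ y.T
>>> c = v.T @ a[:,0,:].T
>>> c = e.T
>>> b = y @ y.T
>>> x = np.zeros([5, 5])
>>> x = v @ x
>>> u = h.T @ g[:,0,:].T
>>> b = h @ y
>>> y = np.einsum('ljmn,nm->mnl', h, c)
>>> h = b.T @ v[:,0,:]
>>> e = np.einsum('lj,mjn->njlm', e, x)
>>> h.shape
(5, 3, 11, 5)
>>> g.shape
(7, 7, 11)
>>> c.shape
(7, 3)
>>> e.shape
(5, 7, 3, 11)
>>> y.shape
(3, 7, 11)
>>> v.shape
(11, 7, 5)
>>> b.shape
(11, 11, 3, 5)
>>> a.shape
(7, 7, 11)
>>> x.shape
(11, 7, 5)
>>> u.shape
(7, 3, 11, 7)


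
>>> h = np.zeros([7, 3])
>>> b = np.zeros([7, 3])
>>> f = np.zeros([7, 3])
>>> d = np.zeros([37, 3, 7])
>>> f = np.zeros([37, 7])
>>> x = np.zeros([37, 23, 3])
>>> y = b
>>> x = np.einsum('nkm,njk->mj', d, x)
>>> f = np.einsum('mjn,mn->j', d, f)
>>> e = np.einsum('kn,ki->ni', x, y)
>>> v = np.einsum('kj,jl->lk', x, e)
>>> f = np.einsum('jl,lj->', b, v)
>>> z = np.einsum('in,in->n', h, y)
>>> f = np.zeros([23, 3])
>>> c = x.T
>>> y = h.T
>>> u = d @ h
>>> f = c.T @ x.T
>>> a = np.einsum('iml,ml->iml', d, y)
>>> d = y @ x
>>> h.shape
(7, 3)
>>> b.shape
(7, 3)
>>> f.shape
(7, 7)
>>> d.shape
(3, 23)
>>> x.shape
(7, 23)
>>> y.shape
(3, 7)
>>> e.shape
(23, 3)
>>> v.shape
(3, 7)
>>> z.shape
(3,)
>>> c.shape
(23, 7)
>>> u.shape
(37, 3, 3)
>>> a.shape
(37, 3, 7)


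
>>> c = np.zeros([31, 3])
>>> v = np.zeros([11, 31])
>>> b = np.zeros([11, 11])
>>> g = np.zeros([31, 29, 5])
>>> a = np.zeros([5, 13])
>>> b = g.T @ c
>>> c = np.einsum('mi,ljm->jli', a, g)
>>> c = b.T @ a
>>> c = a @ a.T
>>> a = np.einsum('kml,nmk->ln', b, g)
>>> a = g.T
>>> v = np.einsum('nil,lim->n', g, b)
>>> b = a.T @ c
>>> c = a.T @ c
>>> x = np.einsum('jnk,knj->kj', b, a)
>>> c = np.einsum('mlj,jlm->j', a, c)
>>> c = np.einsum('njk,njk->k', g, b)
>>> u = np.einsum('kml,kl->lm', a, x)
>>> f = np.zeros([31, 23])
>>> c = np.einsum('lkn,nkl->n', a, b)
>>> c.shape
(31,)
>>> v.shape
(31,)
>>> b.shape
(31, 29, 5)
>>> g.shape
(31, 29, 5)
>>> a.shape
(5, 29, 31)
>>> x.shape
(5, 31)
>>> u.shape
(31, 29)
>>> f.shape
(31, 23)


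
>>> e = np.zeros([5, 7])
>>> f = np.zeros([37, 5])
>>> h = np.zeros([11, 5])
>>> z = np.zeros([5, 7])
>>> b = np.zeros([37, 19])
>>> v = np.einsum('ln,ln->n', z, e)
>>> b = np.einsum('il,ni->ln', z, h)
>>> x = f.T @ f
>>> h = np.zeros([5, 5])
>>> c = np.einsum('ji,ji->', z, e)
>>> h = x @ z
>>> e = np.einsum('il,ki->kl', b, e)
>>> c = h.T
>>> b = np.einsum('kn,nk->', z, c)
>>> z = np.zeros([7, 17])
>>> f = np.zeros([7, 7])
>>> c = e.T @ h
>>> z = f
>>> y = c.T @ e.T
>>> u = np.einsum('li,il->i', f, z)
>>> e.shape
(5, 11)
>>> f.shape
(7, 7)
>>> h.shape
(5, 7)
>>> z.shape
(7, 7)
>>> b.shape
()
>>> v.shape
(7,)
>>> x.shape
(5, 5)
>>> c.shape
(11, 7)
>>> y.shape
(7, 5)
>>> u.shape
(7,)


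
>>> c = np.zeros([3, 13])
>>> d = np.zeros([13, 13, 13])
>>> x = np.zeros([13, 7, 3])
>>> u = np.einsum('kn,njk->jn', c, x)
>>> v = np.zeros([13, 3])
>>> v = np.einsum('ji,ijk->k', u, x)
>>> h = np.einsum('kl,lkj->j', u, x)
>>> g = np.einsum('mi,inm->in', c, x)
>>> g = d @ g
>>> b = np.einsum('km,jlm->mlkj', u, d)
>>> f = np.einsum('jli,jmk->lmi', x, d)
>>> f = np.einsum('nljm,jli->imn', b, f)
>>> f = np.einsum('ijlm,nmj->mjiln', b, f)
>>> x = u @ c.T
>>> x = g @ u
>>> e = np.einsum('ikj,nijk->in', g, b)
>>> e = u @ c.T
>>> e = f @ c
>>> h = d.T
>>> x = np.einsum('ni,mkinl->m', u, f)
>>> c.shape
(3, 13)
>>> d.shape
(13, 13, 13)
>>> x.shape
(13,)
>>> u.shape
(7, 13)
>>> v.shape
(3,)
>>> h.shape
(13, 13, 13)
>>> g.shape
(13, 13, 7)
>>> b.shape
(13, 13, 7, 13)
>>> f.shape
(13, 13, 13, 7, 3)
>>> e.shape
(13, 13, 13, 7, 13)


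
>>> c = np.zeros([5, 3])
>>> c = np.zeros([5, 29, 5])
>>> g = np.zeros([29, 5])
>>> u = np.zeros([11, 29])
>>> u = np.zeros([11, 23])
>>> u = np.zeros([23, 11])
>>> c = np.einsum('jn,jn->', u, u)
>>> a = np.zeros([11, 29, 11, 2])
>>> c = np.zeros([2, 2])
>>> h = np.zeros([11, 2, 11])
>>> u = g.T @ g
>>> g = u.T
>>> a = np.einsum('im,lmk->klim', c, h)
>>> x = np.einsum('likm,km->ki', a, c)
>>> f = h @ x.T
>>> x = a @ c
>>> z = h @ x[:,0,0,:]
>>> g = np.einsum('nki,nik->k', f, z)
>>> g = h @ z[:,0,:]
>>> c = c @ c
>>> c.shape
(2, 2)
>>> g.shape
(11, 2, 2)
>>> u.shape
(5, 5)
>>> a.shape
(11, 11, 2, 2)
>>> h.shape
(11, 2, 11)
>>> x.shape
(11, 11, 2, 2)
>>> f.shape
(11, 2, 2)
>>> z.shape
(11, 2, 2)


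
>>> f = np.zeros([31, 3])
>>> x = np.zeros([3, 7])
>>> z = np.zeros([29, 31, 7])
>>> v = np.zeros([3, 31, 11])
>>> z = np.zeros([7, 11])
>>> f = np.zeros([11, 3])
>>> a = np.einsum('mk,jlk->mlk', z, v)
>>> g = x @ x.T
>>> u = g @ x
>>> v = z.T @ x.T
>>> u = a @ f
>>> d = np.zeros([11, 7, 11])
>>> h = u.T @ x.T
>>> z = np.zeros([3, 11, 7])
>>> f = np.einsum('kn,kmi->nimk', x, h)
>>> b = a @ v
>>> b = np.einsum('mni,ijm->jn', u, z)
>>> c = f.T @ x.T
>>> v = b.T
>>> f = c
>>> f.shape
(3, 31, 3, 3)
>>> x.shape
(3, 7)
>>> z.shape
(3, 11, 7)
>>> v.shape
(31, 11)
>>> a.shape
(7, 31, 11)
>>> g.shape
(3, 3)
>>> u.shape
(7, 31, 3)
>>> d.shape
(11, 7, 11)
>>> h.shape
(3, 31, 3)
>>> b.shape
(11, 31)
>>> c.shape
(3, 31, 3, 3)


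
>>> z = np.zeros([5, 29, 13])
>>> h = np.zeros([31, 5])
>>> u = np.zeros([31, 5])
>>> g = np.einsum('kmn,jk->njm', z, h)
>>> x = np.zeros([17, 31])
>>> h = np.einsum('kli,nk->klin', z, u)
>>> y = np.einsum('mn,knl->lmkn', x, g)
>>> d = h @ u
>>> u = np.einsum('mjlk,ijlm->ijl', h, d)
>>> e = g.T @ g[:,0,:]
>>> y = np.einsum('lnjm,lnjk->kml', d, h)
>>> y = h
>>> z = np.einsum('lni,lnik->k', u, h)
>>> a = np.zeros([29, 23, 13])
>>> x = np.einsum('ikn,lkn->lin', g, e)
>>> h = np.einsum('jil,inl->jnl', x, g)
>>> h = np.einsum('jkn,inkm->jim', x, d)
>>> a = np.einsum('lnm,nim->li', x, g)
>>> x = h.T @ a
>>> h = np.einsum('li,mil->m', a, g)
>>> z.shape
(31,)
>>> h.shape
(13,)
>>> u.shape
(5, 29, 13)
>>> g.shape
(13, 31, 29)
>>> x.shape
(5, 5, 31)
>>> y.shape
(5, 29, 13, 31)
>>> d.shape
(5, 29, 13, 5)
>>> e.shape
(29, 31, 29)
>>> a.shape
(29, 31)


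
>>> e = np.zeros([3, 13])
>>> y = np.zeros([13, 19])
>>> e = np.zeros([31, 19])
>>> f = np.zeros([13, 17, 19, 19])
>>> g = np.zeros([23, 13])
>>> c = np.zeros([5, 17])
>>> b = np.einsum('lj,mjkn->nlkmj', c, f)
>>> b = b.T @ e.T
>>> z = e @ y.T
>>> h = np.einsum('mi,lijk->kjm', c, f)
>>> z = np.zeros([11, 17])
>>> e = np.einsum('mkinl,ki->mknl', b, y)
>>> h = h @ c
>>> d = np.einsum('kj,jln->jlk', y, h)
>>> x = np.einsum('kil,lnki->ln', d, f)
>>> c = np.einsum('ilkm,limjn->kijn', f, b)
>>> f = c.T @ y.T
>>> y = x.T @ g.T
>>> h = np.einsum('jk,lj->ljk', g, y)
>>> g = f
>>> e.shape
(17, 13, 5, 31)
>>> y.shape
(17, 23)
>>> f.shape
(31, 5, 13, 13)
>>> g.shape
(31, 5, 13, 13)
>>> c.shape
(19, 13, 5, 31)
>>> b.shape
(17, 13, 19, 5, 31)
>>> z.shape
(11, 17)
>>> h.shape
(17, 23, 13)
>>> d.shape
(19, 19, 13)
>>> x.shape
(13, 17)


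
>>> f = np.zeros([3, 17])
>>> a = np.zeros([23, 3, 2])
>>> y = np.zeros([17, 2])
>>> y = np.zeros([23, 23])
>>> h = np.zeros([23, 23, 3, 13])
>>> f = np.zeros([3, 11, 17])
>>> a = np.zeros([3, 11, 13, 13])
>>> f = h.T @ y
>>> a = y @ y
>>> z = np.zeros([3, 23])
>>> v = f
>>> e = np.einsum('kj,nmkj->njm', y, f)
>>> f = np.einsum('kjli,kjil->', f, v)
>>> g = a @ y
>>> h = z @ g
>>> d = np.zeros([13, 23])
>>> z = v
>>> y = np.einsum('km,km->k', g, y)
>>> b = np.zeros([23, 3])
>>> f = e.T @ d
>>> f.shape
(3, 23, 23)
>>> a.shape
(23, 23)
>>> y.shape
(23,)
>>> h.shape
(3, 23)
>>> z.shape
(13, 3, 23, 23)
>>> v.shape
(13, 3, 23, 23)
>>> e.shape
(13, 23, 3)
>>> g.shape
(23, 23)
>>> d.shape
(13, 23)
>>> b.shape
(23, 3)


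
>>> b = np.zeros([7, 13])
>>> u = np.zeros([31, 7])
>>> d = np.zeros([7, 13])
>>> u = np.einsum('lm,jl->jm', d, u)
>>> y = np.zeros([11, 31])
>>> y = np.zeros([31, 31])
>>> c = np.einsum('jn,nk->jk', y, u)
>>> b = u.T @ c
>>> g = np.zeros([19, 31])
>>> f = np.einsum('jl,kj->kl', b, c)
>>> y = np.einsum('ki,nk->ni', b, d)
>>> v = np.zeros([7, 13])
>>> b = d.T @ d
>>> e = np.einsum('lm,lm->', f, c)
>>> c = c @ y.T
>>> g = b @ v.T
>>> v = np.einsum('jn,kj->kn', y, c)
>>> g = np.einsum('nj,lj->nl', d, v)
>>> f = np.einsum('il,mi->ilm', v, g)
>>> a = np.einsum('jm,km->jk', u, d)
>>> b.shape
(13, 13)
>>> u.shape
(31, 13)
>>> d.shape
(7, 13)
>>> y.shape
(7, 13)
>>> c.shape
(31, 7)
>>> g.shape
(7, 31)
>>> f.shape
(31, 13, 7)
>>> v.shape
(31, 13)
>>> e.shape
()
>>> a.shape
(31, 7)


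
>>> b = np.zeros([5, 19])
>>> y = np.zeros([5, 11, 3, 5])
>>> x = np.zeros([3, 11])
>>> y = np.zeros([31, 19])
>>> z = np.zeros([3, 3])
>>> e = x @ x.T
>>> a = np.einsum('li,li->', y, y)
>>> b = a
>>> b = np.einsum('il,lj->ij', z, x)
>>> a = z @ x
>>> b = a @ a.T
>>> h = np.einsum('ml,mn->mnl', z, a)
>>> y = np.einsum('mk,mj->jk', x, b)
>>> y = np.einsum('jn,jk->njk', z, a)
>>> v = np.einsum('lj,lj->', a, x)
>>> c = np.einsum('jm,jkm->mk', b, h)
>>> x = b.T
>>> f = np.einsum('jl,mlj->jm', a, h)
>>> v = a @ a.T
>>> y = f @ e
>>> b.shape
(3, 3)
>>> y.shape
(3, 3)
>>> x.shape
(3, 3)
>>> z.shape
(3, 3)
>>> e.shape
(3, 3)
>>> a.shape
(3, 11)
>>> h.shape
(3, 11, 3)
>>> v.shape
(3, 3)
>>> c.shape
(3, 11)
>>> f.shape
(3, 3)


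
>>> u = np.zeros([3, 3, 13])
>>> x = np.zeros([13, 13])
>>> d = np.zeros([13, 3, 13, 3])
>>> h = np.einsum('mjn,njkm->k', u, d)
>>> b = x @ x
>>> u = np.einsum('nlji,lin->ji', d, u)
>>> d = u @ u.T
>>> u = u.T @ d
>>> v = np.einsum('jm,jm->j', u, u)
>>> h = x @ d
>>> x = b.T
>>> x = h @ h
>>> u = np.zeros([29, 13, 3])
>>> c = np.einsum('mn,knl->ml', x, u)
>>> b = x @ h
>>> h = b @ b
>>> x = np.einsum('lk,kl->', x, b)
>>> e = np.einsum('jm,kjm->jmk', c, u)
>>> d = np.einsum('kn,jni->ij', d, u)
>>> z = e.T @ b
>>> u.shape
(29, 13, 3)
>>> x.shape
()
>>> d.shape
(3, 29)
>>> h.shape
(13, 13)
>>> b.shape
(13, 13)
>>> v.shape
(3,)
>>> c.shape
(13, 3)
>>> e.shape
(13, 3, 29)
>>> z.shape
(29, 3, 13)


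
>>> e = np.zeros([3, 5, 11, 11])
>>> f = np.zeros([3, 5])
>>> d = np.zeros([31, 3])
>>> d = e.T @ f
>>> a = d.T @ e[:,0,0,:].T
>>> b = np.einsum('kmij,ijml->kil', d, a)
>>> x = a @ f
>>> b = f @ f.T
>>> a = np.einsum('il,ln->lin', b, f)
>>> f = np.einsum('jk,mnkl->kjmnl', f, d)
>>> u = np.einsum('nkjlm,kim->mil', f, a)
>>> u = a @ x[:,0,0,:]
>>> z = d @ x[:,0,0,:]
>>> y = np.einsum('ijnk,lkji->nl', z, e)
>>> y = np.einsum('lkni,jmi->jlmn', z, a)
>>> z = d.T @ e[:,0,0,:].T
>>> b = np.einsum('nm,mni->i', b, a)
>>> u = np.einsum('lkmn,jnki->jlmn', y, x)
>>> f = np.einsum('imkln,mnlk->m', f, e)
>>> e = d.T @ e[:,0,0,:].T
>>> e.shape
(5, 5, 11, 3)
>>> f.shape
(3,)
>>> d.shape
(11, 11, 5, 5)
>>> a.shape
(3, 3, 5)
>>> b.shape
(5,)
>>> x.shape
(5, 5, 11, 5)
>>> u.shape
(5, 3, 3, 5)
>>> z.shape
(5, 5, 11, 3)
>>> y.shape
(3, 11, 3, 5)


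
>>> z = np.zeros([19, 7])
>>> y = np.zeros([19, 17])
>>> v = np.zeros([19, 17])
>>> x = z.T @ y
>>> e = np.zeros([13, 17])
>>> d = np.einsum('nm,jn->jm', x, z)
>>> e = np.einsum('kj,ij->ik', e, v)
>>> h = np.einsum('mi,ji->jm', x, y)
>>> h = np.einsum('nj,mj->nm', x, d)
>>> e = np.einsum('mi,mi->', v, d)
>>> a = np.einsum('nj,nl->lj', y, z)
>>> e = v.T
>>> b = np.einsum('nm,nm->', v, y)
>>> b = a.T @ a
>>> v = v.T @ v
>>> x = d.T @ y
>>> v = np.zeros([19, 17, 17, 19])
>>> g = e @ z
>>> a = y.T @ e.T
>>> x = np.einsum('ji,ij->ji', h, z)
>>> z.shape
(19, 7)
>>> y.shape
(19, 17)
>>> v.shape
(19, 17, 17, 19)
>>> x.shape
(7, 19)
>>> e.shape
(17, 19)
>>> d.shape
(19, 17)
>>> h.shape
(7, 19)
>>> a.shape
(17, 17)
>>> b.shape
(17, 17)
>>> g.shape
(17, 7)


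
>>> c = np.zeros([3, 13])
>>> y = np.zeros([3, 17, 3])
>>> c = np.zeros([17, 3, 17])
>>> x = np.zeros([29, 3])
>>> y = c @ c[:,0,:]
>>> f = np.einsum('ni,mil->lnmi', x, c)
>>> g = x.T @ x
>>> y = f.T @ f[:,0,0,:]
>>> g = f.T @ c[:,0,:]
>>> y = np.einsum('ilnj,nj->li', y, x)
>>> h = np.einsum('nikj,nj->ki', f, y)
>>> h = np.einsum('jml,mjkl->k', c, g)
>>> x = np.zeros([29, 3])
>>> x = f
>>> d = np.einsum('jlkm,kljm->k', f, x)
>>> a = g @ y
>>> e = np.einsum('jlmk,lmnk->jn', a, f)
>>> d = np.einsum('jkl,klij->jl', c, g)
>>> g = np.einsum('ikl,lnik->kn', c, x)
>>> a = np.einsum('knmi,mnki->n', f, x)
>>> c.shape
(17, 3, 17)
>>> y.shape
(17, 3)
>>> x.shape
(17, 29, 17, 3)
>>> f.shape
(17, 29, 17, 3)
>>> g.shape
(3, 29)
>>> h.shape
(29,)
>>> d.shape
(17, 17)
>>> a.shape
(29,)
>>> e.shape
(3, 17)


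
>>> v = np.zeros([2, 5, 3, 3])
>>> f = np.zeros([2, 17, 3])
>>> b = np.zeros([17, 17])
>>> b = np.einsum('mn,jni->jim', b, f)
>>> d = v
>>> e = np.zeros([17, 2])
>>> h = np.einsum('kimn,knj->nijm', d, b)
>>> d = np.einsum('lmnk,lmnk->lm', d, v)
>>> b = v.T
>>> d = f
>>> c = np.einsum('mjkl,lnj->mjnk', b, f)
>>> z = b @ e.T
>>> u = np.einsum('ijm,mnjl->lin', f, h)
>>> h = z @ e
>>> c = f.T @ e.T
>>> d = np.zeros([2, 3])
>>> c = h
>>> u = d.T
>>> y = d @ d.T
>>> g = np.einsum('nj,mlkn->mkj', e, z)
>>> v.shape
(2, 5, 3, 3)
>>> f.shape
(2, 17, 3)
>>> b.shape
(3, 3, 5, 2)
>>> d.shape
(2, 3)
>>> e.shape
(17, 2)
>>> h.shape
(3, 3, 5, 2)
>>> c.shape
(3, 3, 5, 2)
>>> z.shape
(3, 3, 5, 17)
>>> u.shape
(3, 2)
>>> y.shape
(2, 2)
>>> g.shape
(3, 5, 2)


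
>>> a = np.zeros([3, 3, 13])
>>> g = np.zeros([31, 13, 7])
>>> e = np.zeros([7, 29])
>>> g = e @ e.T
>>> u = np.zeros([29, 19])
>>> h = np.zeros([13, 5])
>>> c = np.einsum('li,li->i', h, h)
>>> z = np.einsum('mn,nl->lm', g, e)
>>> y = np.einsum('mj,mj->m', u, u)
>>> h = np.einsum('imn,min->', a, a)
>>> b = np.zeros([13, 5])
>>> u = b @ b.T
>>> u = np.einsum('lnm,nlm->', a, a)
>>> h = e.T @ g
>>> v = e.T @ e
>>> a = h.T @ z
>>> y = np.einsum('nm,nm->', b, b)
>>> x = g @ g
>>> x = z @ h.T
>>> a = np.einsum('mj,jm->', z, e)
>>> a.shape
()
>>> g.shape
(7, 7)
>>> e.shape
(7, 29)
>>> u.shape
()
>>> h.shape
(29, 7)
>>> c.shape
(5,)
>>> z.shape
(29, 7)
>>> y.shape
()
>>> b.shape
(13, 5)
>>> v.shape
(29, 29)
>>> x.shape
(29, 29)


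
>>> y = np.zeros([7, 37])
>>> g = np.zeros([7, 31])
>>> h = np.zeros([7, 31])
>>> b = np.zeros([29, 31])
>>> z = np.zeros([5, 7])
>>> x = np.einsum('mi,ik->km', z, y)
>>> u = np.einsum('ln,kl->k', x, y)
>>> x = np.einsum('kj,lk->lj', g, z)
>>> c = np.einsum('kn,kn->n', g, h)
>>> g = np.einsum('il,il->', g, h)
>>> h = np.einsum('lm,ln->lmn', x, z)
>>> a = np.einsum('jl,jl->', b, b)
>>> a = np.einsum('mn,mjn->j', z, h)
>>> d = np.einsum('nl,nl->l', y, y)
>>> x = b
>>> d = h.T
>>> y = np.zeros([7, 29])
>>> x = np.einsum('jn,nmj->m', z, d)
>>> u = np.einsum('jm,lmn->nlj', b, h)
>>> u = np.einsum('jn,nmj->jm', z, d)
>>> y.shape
(7, 29)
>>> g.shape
()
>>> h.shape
(5, 31, 7)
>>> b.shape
(29, 31)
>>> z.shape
(5, 7)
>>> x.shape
(31,)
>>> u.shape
(5, 31)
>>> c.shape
(31,)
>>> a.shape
(31,)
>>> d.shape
(7, 31, 5)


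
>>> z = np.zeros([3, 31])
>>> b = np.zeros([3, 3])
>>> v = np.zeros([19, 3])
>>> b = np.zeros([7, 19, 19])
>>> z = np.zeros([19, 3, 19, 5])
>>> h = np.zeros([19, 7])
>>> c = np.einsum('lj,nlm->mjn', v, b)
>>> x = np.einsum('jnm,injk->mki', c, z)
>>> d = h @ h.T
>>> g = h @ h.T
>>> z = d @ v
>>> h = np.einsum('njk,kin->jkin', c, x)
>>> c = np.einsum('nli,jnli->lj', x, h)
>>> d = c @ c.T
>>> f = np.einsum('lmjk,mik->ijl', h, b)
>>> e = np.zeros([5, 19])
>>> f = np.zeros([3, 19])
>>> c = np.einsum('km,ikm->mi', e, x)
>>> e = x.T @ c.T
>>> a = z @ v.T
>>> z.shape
(19, 3)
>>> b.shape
(7, 19, 19)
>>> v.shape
(19, 3)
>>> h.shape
(3, 7, 5, 19)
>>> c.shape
(19, 7)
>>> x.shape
(7, 5, 19)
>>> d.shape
(5, 5)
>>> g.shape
(19, 19)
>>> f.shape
(3, 19)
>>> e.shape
(19, 5, 19)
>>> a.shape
(19, 19)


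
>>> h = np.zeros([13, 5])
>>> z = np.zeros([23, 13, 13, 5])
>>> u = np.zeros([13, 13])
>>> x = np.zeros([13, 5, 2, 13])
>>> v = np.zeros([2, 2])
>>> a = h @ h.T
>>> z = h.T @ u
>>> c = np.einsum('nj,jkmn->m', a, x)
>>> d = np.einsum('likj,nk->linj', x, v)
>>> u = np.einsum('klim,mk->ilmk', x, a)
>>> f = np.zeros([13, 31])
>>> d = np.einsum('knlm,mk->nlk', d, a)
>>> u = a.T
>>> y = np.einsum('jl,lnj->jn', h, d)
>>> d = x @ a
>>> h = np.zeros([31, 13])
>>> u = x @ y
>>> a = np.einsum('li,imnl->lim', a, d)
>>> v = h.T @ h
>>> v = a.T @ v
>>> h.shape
(31, 13)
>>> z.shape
(5, 13)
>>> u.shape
(13, 5, 2, 2)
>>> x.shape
(13, 5, 2, 13)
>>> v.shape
(5, 13, 13)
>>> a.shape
(13, 13, 5)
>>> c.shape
(2,)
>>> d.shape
(13, 5, 2, 13)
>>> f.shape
(13, 31)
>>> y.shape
(13, 2)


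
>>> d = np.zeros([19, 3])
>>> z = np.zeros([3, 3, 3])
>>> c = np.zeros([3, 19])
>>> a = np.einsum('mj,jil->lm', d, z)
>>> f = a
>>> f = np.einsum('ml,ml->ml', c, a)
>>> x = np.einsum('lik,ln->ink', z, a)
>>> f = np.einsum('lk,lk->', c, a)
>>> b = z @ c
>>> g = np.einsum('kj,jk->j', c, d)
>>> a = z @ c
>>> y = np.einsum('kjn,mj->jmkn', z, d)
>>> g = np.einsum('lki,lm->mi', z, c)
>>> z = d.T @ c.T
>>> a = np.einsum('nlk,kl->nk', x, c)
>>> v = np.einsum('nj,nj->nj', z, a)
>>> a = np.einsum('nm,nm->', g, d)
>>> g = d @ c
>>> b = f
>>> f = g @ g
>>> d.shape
(19, 3)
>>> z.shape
(3, 3)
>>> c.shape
(3, 19)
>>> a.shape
()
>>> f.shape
(19, 19)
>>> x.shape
(3, 19, 3)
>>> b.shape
()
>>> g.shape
(19, 19)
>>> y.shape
(3, 19, 3, 3)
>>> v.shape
(3, 3)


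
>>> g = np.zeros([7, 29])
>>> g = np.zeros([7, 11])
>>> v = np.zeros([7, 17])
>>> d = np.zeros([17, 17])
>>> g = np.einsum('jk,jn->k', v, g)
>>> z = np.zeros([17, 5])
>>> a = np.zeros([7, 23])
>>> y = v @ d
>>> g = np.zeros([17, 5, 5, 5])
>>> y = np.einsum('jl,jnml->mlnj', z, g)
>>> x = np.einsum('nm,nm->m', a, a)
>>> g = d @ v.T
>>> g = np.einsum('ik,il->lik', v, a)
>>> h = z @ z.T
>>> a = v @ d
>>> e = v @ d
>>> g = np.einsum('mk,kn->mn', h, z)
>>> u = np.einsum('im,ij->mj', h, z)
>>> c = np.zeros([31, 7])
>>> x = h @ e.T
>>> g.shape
(17, 5)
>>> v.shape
(7, 17)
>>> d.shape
(17, 17)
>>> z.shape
(17, 5)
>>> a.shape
(7, 17)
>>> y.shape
(5, 5, 5, 17)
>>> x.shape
(17, 7)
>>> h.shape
(17, 17)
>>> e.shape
(7, 17)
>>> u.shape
(17, 5)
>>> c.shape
(31, 7)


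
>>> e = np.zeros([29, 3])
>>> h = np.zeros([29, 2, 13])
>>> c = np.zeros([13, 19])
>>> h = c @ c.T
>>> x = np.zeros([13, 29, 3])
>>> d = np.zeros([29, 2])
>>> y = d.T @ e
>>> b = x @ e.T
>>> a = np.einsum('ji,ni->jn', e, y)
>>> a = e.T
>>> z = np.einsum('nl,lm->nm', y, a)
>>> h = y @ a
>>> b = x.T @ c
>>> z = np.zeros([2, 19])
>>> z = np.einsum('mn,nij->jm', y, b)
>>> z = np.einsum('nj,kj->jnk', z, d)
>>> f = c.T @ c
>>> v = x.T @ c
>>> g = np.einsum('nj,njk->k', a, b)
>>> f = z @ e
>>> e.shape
(29, 3)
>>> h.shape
(2, 29)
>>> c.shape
(13, 19)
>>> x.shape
(13, 29, 3)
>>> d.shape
(29, 2)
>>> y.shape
(2, 3)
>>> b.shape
(3, 29, 19)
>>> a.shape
(3, 29)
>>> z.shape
(2, 19, 29)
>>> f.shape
(2, 19, 3)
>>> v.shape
(3, 29, 19)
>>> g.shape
(19,)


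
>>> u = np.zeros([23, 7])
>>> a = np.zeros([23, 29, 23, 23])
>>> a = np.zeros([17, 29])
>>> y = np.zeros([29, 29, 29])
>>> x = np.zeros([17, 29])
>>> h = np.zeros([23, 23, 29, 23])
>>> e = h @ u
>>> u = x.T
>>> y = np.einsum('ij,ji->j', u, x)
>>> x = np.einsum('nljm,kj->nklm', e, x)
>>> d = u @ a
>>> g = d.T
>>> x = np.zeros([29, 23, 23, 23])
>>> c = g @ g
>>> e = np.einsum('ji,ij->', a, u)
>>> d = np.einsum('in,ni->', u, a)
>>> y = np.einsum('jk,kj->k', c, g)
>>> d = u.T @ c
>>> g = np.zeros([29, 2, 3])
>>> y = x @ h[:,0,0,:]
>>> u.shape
(29, 17)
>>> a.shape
(17, 29)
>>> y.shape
(29, 23, 23, 23)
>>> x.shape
(29, 23, 23, 23)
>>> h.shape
(23, 23, 29, 23)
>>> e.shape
()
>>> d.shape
(17, 29)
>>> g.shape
(29, 2, 3)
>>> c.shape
(29, 29)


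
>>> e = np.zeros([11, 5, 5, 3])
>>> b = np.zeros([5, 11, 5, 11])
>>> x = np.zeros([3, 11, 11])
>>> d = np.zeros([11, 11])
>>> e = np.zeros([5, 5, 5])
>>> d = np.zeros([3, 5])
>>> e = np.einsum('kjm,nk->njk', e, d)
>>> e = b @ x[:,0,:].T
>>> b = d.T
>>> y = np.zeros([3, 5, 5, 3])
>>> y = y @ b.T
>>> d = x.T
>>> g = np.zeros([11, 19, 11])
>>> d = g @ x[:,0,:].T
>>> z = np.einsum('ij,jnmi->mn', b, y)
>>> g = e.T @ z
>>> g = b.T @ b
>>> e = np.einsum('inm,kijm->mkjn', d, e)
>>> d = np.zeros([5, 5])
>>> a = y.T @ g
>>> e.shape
(3, 5, 5, 19)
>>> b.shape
(5, 3)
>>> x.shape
(3, 11, 11)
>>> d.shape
(5, 5)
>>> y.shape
(3, 5, 5, 5)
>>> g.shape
(3, 3)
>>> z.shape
(5, 5)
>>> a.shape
(5, 5, 5, 3)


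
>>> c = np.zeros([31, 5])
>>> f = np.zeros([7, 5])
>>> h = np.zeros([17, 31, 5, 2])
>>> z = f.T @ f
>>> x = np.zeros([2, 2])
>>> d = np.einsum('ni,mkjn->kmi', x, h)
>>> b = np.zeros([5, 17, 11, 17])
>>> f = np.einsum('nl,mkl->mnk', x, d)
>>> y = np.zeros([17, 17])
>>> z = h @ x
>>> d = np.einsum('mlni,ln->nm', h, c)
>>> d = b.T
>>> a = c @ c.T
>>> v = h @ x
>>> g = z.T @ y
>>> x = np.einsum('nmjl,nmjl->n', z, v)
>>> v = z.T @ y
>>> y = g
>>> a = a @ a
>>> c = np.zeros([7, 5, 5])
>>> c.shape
(7, 5, 5)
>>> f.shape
(31, 2, 17)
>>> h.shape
(17, 31, 5, 2)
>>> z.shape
(17, 31, 5, 2)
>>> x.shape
(17,)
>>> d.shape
(17, 11, 17, 5)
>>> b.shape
(5, 17, 11, 17)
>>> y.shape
(2, 5, 31, 17)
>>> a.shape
(31, 31)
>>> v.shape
(2, 5, 31, 17)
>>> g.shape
(2, 5, 31, 17)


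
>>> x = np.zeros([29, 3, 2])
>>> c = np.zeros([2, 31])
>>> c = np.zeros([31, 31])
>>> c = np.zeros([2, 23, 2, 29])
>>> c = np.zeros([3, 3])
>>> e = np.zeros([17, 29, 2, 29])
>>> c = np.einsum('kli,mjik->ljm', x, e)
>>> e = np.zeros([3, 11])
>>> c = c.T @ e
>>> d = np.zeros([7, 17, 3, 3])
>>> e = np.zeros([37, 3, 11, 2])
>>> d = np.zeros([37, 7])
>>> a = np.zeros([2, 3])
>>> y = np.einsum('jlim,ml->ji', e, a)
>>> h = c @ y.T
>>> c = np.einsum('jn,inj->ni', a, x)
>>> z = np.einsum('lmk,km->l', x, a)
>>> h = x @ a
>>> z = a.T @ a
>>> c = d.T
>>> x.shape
(29, 3, 2)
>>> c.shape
(7, 37)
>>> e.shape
(37, 3, 11, 2)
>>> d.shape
(37, 7)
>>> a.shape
(2, 3)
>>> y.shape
(37, 11)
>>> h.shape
(29, 3, 3)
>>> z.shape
(3, 3)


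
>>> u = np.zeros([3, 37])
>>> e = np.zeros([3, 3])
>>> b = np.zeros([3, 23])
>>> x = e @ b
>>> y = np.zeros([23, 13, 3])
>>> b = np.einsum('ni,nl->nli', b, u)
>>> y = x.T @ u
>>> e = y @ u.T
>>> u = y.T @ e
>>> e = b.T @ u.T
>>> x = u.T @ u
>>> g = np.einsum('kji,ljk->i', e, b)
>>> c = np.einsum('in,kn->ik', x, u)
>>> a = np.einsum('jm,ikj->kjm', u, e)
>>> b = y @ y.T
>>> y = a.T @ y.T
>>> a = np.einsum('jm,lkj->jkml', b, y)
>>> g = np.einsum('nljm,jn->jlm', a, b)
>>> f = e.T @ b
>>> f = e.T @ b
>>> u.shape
(37, 3)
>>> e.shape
(23, 37, 37)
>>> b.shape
(23, 23)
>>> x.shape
(3, 3)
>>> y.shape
(3, 37, 23)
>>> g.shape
(23, 37, 3)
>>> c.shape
(3, 37)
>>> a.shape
(23, 37, 23, 3)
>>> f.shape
(37, 37, 23)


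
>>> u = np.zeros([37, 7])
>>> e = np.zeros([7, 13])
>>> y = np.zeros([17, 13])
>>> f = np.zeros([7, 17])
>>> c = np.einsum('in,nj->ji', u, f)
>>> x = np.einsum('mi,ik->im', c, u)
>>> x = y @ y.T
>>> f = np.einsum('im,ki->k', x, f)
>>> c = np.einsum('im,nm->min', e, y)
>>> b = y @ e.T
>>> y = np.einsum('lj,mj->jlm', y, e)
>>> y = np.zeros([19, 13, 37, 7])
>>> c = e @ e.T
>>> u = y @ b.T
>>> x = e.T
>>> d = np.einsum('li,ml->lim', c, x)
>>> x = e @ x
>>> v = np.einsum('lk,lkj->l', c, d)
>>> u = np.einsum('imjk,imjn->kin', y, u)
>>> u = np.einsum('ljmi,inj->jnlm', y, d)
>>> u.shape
(13, 7, 19, 37)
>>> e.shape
(7, 13)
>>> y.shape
(19, 13, 37, 7)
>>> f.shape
(7,)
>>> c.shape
(7, 7)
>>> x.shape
(7, 7)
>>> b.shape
(17, 7)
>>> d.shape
(7, 7, 13)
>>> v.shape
(7,)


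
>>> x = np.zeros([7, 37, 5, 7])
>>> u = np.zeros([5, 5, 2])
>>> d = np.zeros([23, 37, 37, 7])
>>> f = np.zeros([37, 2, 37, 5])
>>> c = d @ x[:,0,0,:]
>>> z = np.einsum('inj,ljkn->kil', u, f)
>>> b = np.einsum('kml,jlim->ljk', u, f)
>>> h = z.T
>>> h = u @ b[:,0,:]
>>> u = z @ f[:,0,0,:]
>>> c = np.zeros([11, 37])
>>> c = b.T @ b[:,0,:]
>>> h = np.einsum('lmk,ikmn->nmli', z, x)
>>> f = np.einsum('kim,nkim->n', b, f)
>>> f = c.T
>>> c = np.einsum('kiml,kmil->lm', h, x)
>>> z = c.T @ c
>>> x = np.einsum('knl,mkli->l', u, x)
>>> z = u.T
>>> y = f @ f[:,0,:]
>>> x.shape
(5,)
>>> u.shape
(37, 5, 5)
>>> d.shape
(23, 37, 37, 7)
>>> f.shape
(5, 37, 5)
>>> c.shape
(7, 37)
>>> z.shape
(5, 5, 37)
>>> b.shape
(2, 37, 5)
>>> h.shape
(7, 5, 37, 7)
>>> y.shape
(5, 37, 5)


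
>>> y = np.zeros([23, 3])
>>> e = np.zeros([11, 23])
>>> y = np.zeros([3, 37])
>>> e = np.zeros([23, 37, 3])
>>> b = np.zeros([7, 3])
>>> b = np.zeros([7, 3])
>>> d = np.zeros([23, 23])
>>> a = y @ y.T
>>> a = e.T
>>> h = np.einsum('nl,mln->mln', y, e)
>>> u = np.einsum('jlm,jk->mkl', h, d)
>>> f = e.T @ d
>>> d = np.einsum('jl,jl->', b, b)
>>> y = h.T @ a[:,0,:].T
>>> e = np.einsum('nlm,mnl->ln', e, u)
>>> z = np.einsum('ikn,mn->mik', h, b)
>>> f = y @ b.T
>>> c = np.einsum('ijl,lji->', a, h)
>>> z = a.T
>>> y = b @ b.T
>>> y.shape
(7, 7)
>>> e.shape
(37, 23)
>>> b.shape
(7, 3)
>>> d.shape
()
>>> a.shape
(3, 37, 23)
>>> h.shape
(23, 37, 3)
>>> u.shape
(3, 23, 37)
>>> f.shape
(3, 37, 7)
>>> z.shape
(23, 37, 3)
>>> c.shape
()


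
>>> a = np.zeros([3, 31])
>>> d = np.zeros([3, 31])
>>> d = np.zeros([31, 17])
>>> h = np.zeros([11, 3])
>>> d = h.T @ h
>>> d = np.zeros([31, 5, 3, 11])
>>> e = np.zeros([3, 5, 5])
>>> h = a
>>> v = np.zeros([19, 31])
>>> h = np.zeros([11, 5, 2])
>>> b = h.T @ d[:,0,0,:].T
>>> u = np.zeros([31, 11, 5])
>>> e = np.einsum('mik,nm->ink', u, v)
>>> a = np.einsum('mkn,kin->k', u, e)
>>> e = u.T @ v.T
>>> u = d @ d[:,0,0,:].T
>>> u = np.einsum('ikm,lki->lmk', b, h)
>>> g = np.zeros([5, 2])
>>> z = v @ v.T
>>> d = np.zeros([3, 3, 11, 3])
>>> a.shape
(11,)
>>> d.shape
(3, 3, 11, 3)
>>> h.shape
(11, 5, 2)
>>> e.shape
(5, 11, 19)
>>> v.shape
(19, 31)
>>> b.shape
(2, 5, 31)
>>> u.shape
(11, 31, 5)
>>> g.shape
(5, 2)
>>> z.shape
(19, 19)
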